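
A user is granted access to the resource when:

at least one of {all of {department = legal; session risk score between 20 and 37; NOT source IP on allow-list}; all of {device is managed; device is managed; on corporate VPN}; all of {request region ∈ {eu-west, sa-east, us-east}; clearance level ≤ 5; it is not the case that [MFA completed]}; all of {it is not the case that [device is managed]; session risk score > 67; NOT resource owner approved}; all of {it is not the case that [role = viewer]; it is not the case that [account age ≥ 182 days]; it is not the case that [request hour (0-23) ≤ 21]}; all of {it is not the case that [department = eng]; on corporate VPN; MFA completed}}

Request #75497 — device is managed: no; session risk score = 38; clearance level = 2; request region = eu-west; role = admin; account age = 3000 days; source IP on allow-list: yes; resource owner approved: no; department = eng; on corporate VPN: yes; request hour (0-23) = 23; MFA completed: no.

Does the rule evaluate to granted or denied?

Granted

Atomic conditions:
  department = legal: eng == legal is false
  session risk score between 20 and 37: 38 in [20, 37] is false
  NOT source IP on allow-list: yes → false
  device is managed: no → false
  on corporate VPN: yes → true
  request region ∈ {eu-west, sa-east, us-east}: eu-west is in the set → true
  clearance level ≤ 5: 2 ≤ 5 is true
  MFA completed: no → false
  session risk score > 67: 38 > 67 is false
  NOT resource owner approved: no → true
  role = viewer: admin == viewer is false
  account age ≥ 182 days: 3000 ≥ 182 is true
  request hour (0-23) ≤ 21: 23 ≤ 21 is false
  department = eng: eng == eng is true
Combine:
[1] false AND false AND false = false
[2] false AND false AND true = false
[3.3] NOT false = true
[3] true AND true AND true = true
[4.1] NOT false = true
[4] true AND false AND true = false
[5.1] NOT false = true
[5.2] NOT true = false
[5.3] NOT false = true
[5] true AND false AND true = false
[6.1] NOT true = false
[6] false AND true AND false = false
[root] false OR false OR true OR false OR false OR false = true
Overall: true → granted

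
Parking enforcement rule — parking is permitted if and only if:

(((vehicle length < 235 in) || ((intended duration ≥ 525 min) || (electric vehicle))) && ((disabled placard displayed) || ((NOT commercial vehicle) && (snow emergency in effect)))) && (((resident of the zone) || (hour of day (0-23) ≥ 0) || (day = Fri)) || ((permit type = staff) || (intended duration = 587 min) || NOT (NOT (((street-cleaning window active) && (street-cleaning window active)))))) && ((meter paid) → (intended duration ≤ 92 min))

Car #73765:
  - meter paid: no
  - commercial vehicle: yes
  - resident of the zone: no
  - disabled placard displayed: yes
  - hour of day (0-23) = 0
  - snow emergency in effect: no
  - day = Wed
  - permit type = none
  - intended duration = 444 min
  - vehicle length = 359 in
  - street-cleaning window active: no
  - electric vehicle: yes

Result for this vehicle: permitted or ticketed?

Permitted

Atomic conditions:
  vehicle length < 235 in: 359 < 235 is false
  intended duration ≥ 525 min: 444 ≥ 525 is false
  electric vehicle: yes → true
  disabled placard displayed: yes → true
  NOT commercial vehicle: yes → false
  snow emergency in effect: no → false
  resident of the zone: no → false
  hour of day (0-23) ≥ 0: 0 ≥ 0 is true
  day = Fri: Wed == Fri is false
  permit type = staff: none == staff is false
  intended duration = 587 min: 444 == 587 is false
  street-cleaning window active: no → false
  meter paid: no → false
  intended duration ≤ 92 min: 444 ≤ 92 is false
Combine:
[1.1.2] false OR true = true
[1.1] false OR true = true
[1.2.2] false AND false = false
[1.2] true OR false = true
[1] true AND true = true
[2.1] false OR true OR false = true
[2.2.3.1.1] false AND false = false
[2.2.3.1] NOT false = true
[2.2.3] NOT true = false
[2.2] false OR false OR false = false
[2] true OR false = true
[3] false → false (antecedent false ⇒ implication holds) = true
[root] true AND true AND true = true
Overall: true → permitted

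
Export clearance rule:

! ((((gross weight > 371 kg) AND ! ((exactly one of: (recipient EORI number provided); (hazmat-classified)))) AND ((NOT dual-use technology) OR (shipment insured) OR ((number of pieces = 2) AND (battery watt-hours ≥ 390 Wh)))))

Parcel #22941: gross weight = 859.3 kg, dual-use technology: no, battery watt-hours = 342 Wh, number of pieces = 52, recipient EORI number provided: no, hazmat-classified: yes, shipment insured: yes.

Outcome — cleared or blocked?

Atomic conditions:
  gross weight > 371 kg: 859.3 > 371 is true
  recipient EORI number provided: no → false
  hazmat-classified: yes → true
  NOT dual-use technology: no → true
  shipment insured: yes → true
  number of pieces = 2: 52 == 2 is false
  battery watt-hours ≥ 390 Wh: 342 ≥ 390 is false
Combine:
[1.1.2.1] exactly-one(false, true) = true
[1.1.2] NOT true = false
[1.1] true AND false = false
[1.2.3] false AND false = false
[1.2] true OR true OR false = true
[1] false AND true = false
[root] NOT false = true
Overall: true → cleared

Cleared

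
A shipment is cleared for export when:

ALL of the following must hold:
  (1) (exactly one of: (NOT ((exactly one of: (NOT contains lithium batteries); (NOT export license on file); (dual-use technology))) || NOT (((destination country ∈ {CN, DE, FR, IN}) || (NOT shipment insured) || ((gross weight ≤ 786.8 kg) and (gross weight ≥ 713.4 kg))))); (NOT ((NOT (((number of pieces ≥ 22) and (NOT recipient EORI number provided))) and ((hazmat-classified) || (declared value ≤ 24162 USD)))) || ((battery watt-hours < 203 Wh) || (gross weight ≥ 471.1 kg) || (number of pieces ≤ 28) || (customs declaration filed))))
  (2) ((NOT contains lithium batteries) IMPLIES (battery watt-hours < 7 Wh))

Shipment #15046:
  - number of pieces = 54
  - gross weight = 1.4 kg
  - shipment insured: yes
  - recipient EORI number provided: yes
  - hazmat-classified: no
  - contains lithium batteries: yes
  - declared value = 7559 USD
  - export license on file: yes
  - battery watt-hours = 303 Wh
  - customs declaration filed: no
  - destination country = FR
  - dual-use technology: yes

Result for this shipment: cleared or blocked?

Atomic conditions:
  NOT contains lithium batteries: yes → false
  NOT export license on file: yes → false
  dual-use technology: yes → true
  destination country ∈ {CN, DE, FR, IN}: FR is in the set → true
  NOT shipment insured: yes → false
  gross weight ≤ 786.8 kg: 1.4 ≤ 786.8 is true
  gross weight ≥ 713.4 kg: 1.4 ≥ 713.4 is false
  number of pieces ≥ 22: 54 ≥ 22 is true
  NOT recipient EORI number provided: yes → false
  hazmat-classified: no → false
  declared value ≤ 24162 USD: 7559 ≤ 24162 is true
  battery watt-hours < 203 Wh: 303 < 203 is false
  gross weight ≥ 471.1 kg: 1.4 ≥ 471.1 is false
  number of pieces ≤ 28: 54 ≤ 28 is false
  customs declaration filed: no → false
  battery watt-hours < 7 Wh: 303 < 7 is false
Combine:
[1.1.1.1] exactly-one(false, false, true) = true
[1.1.1] NOT true = false
[1.1.2.1.3] true AND false = false
[1.1.2.1] true OR false OR false = true
[1.1.2] NOT true = false
[1.1] false OR false = false
[1.2.1.1.1.1] true AND false = false
[1.2.1.1.1] NOT false = true
[1.2.1.1.2] false OR true = true
[1.2.1.1] true AND true = true
[1.2.1] NOT true = false
[1.2.2] false OR false OR false OR false = false
[1.2] false OR false = false
[1] exactly-one(false, false) = false
[2] false → false (antecedent false ⇒ implication holds) = true
[root] false AND true = false
Overall: false → blocked

Blocked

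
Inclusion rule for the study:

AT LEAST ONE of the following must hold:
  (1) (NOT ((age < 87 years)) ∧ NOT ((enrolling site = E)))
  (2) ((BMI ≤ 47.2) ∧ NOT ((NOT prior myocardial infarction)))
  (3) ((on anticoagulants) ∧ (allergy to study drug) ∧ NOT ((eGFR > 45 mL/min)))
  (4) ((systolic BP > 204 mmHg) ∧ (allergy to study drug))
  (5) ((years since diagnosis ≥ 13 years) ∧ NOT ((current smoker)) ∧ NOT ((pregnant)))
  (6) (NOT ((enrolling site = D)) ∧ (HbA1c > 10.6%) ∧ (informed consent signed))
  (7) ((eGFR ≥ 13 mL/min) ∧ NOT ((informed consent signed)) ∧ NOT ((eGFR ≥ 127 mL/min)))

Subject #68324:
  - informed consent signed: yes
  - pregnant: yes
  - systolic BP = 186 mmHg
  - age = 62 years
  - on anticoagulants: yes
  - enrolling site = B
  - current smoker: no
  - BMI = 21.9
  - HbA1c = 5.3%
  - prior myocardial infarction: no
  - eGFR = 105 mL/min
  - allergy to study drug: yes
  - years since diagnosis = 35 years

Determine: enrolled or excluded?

Atomic conditions:
  age < 87 years: 62 < 87 is true
  enrolling site = E: B == E is false
  BMI ≤ 47.2: 21.9 ≤ 47.2 is true
  NOT prior myocardial infarction: no → true
  on anticoagulants: yes → true
  allergy to study drug: yes → true
  eGFR > 45 mL/min: 105 > 45 is true
  systolic BP > 204 mmHg: 186 > 204 is false
  years since diagnosis ≥ 13 years: 35 ≥ 13 is true
  current smoker: no → false
  pregnant: yes → true
  enrolling site = D: B == D is false
  HbA1c > 10.6%: 5.3 > 10.6 is false
  informed consent signed: yes → true
  eGFR ≥ 13 mL/min: 105 ≥ 13 is true
  eGFR ≥ 127 mL/min: 105 ≥ 127 is false
Combine:
[1.1] NOT true = false
[1.2] NOT false = true
[1] false AND true = false
[2.2] NOT true = false
[2] true AND false = false
[3.3] NOT true = false
[3] true AND true AND false = false
[4] false AND true = false
[5.2] NOT false = true
[5.3] NOT true = false
[5] true AND true AND false = false
[6.1] NOT false = true
[6] true AND false AND true = false
[7.2] NOT true = false
[7.3] NOT false = true
[7] true AND false AND true = false
[root] false OR false OR false OR false OR false OR false OR false = false
Overall: false → excluded

Excluded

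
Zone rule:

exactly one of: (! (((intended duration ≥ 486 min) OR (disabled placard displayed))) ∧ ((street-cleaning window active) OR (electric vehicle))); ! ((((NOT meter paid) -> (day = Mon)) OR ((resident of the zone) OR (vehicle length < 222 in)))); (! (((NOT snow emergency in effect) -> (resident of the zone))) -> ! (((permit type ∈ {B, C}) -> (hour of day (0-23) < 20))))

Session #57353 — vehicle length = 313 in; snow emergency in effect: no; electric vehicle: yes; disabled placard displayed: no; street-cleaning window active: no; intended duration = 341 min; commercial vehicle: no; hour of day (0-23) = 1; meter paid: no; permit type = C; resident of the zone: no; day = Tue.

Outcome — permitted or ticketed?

Ticketed

Atomic conditions:
  intended duration ≥ 486 min: 341 ≥ 486 is false
  disabled placard displayed: no → false
  street-cleaning window active: no → false
  electric vehicle: yes → true
  NOT meter paid: no → true
  day = Mon: Tue == Mon is false
  resident of the zone: no → false
  vehicle length < 222 in: 313 < 222 is false
  NOT snow emergency in effect: no → true
  permit type ∈ {B, C}: C is in the set → true
  hour of day (0-23) < 20: 1 < 20 is true
Combine:
[1.1.1] false OR false = false
[1.1] NOT false = true
[1.2] false OR true = true
[1] true AND true = true
[2.1.1] true → false = false
[2.1.2] false OR false = false
[2.1] false OR false = false
[2] NOT false = true
[3.1.1] true → false = false
[3.1] NOT false = true
[3.2.1] true → true = true
[3.2] NOT true = false
[3] true → false = false
[root] exactly-one(true, true, false) = false
Overall: false → ticketed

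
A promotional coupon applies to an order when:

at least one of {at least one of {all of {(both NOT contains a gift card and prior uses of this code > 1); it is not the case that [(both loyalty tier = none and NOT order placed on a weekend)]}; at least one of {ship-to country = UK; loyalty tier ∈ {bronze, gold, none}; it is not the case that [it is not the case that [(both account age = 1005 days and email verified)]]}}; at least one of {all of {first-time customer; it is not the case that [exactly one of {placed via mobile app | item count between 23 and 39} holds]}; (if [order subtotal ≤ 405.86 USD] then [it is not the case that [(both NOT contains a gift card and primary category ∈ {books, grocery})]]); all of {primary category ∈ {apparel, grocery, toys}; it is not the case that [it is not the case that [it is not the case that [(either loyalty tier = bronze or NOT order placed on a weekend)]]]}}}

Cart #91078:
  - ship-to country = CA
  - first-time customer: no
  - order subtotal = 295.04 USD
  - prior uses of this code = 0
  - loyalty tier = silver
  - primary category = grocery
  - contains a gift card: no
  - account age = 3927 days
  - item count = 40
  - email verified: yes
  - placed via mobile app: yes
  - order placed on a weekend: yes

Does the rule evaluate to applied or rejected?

Applied

Atomic conditions:
  NOT contains a gift card: no → true
  prior uses of this code > 1: 0 > 1 is false
  loyalty tier = none: silver == none is false
  NOT order placed on a weekend: yes → false
  ship-to country = UK: CA == UK is false
  loyalty tier ∈ {bronze, gold, none}: silver is not in the set → false
  account age = 1005 days: 3927 == 1005 is false
  email verified: yes → true
  first-time customer: no → false
  placed via mobile app: yes → true
  item count between 23 and 39: 40 in [23, 39] is false
  order subtotal ≤ 405.86 USD: 295.04 ≤ 405.86 is true
  primary category ∈ {books, grocery}: grocery is in the set → true
  primary category ∈ {apparel, grocery, toys}: grocery is in the set → true
  loyalty tier = bronze: silver == bronze is false
Combine:
[1.1.1] true AND false = false
[1.1.2.1] false AND false = false
[1.1.2] NOT false = true
[1.1] false AND true = false
[1.2.3.1.1] false AND true = false
[1.2.3.1] NOT false = true
[1.2.3] NOT true = false
[1.2] false OR false OR false = false
[1] false OR false = false
[2.1.2.1] exactly-one(true, false) = true
[2.1.2] NOT true = false
[2.1] false AND false = false
[2.2.2.1] true AND true = true
[2.2.2] NOT true = false
[2.2] true → false = false
[2.3.2.1.1.1] false OR false = false
[2.3.2.1.1] NOT false = true
[2.3.2.1] NOT true = false
[2.3.2] NOT false = true
[2.3] true AND true = true
[2] false OR false OR true = true
[root] false OR true = true
Overall: true → applied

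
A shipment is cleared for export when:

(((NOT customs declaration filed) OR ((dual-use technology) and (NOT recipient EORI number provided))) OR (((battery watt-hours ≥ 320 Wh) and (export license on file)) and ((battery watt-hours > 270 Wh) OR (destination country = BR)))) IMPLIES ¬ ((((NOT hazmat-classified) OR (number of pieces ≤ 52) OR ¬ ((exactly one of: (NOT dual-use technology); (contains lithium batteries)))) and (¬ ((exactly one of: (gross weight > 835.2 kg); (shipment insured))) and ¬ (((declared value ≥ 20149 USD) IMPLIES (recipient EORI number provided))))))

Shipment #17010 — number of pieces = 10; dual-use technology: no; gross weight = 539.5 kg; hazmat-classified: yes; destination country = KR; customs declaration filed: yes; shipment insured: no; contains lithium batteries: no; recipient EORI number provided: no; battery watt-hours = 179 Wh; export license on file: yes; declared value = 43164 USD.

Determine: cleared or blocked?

Atomic conditions:
  NOT customs declaration filed: yes → false
  dual-use technology: no → false
  NOT recipient EORI number provided: no → true
  battery watt-hours ≥ 320 Wh: 179 ≥ 320 is false
  export license on file: yes → true
  battery watt-hours > 270 Wh: 179 > 270 is false
  destination country = BR: KR == BR is false
  NOT hazmat-classified: yes → false
  number of pieces ≤ 52: 10 ≤ 52 is true
  NOT dual-use technology: no → true
  contains lithium batteries: no → false
  gross weight > 835.2 kg: 539.5 > 835.2 is false
  shipment insured: no → false
  declared value ≥ 20149 USD: 43164 ≥ 20149 is true
  recipient EORI number provided: no → false
Combine:
[1.1.2] false AND true = false
[1.1] false OR false = false
[1.2.1] false AND true = false
[1.2.2] false OR false = false
[1.2] false AND false = false
[1] false OR false = false
[2.1.1.3.1] exactly-one(true, false) = true
[2.1.1.3] NOT true = false
[2.1.1] false OR true OR false = true
[2.1.2.1.1] exactly-one(false, false) = false
[2.1.2.1] NOT false = true
[2.1.2.2.1] true → false = false
[2.1.2.2] NOT false = true
[2.1.2] true AND true = true
[2.1] true AND true = true
[2] NOT true = false
[root] false → false (antecedent false ⇒ implication holds) = true
Overall: true → cleared

Cleared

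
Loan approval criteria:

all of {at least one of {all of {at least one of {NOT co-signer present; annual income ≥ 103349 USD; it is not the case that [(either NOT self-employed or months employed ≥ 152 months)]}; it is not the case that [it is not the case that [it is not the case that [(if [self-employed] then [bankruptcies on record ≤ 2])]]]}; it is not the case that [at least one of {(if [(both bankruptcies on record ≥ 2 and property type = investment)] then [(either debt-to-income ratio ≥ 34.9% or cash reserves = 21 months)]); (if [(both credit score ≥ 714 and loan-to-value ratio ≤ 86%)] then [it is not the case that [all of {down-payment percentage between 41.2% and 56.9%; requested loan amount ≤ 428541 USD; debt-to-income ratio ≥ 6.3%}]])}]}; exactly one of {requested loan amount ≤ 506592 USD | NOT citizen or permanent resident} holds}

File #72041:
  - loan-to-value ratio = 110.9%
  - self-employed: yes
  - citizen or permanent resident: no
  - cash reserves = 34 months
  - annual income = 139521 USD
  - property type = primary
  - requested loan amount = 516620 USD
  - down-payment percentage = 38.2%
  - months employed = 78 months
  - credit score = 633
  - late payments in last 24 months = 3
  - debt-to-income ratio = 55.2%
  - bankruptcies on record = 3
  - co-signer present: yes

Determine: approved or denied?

Approved

Atomic conditions:
  NOT co-signer present: yes → false
  annual income ≥ 103349 USD: 139521 ≥ 103349 is true
  NOT self-employed: yes → false
  months employed ≥ 152 months: 78 ≥ 152 is false
  self-employed: yes → true
  bankruptcies on record ≤ 2: 3 ≤ 2 is false
  bankruptcies on record ≥ 2: 3 ≥ 2 is true
  property type = investment: primary == investment is false
  debt-to-income ratio ≥ 34.9%: 55.2 ≥ 34.9 is true
  cash reserves = 21 months: 34 == 21 is false
  credit score ≥ 714: 633 ≥ 714 is false
  loan-to-value ratio ≤ 86%: 110.9 ≤ 86 is false
  down-payment percentage between 41.2% and 56.9%: 38.2 in [41.2, 56.9] is false
  requested loan amount ≤ 428541 USD: 516620 ≤ 428541 is false
  debt-to-income ratio ≥ 6.3%: 55.2 ≥ 6.3 is true
  requested loan amount ≤ 506592 USD: 516620 ≤ 506592 is false
  NOT citizen or permanent resident: no → true
Combine:
[1.1.1.3.1] false OR false = false
[1.1.1.3] NOT false = true
[1.1.1] false OR true OR true = true
[1.1.2.1.1.1] true → false = false
[1.1.2.1.1] NOT false = true
[1.1.2.1] NOT true = false
[1.1.2] NOT false = true
[1.1] true AND true = true
[1.2.1.1.1] true AND false = false
[1.2.1.1.2] true OR false = true
[1.2.1.1] false → true (antecedent false ⇒ implication holds) = true
[1.2.1.2.1] false AND false = false
[1.2.1.2.2.1] false AND false AND true = false
[1.2.1.2.2] NOT false = true
[1.2.1.2] false → true (antecedent false ⇒ implication holds) = true
[1.2.1] true OR true = true
[1.2] NOT true = false
[1] true OR false = true
[2] exactly-one(false, true) = true
[root] true AND true = true
Overall: true → approved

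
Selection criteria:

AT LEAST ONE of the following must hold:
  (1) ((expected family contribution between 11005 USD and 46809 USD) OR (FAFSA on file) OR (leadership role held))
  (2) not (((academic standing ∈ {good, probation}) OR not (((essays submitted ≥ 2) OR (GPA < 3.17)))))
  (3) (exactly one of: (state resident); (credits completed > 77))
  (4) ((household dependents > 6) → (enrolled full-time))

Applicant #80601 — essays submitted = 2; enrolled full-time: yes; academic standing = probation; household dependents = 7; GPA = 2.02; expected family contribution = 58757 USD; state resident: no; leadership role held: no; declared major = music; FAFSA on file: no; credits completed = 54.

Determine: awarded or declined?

Atomic conditions:
  expected family contribution between 11005 USD and 46809 USD: 58757 in [11005, 46809] is false
  FAFSA on file: no → false
  leadership role held: no → false
  academic standing ∈ {good, probation}: probation is in the set → true
  essays submitted ≥ 2: 2 ≥ 2 is true
  GPA < 3.17: 2.02 < 3.17 is true
  state resident: no → false
  credits completed > 77: 54 > 77 is false
  household dependents > 6: 7 > 6 is true
  enrolled full-time: yes → true
Combine:
[1] false OR false OR false = false
[2.1.2.1] true OR true = true
[2.1.2] NOT true = false
[2.1] true OR false = true
[2] NOT true = false
[3] exactly-one(false, false) = false
[4] true → true = true
[root] false OR false OR false OR true = true
Overall: true → awarded

Awarded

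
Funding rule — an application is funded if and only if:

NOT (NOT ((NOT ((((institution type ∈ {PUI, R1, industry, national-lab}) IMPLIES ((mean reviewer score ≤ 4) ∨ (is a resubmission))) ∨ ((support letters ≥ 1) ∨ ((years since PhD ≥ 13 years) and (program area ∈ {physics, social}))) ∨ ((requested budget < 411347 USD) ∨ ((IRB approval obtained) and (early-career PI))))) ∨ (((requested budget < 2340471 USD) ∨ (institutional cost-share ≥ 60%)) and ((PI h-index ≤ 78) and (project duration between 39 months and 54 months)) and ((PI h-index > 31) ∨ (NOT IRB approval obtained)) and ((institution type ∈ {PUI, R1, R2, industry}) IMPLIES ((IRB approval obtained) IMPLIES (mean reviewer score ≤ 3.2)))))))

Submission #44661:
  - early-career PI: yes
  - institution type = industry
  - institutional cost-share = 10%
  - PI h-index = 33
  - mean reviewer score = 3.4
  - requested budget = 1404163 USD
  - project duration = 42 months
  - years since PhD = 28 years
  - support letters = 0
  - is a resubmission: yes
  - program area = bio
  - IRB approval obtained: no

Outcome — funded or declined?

Atomic conditions:
  institution type ∈ {PUI, R1, industry, national-lab}: industry is in the set → true
  mean reviewer score ≤ 4: 3.4 ≤ 4 is true
  is a resubmission: yes → true
  support letters ≥ 1: 0 ≥ 1 is false
  years since PhD ≥ 13 years: 28 ≥ 13 is true
  program area ∈ {physics, social}: bio is not in the set → false
  requested budget < 411347 USD: 1404163 < 411347 is false
  IRB approval obtained: no → false
  early-career PI: yes → true
  requested budget < 2340471 USD: 1404163 < 2340471 is true
  institutional cost-share ≥ 60%: 10 ≥ 60 is false
  PI h-index ≤ 78: 33 ≤ 78 is true
  project duration between 39 months and 54 months: 42 in [39, 54] is true
  PI h-index > 31: 33 > 31 is true
  NOT IRB approval obtained: no → true
  institution type ∈ {PUI, R1, R2, industry}: industry is in the set → true
  mean reviewer score ≤ 3.2: 3.4 ≤ 3.2 is false
Combine:
[1.1.1.1.1.2] true OR true = true
[1.1.1.1.1] true → true = true
[1.1.1.1.2.2] true AND false = false
[1.1.1.1.2] false OR false = false
[1.1.1.1.3.2] false AND true = false
[1.1.1.1.3] false OR false = false
[1.1.1.1] true OR false OR false = true
[1.1.1] NOT true = false
[1.1.2.1] true OR false = true
[1.1.2.2] true AND true = true
[1.1.2.3] true OR true = true
[1.1.2.4.2] false → false (antecedent false ⇒ implication holds) = true
[1.1.2.4] true → true = true
[1.1.2] true AND true AND true AND true = true
[1.1] false OR true = true
[1] NOT true = false
[root] NOT false = true
Overall: true → funded

Funded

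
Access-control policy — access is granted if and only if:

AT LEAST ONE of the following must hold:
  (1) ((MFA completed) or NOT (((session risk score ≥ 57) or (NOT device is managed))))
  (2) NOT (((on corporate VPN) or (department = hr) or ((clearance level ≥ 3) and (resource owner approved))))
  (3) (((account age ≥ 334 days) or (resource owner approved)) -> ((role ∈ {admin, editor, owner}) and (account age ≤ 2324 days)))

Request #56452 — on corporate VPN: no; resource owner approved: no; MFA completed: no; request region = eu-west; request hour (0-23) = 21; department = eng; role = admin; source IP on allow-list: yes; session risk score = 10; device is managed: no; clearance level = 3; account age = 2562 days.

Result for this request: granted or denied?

Atomic conditions:
  MFA completed: no → false
  session risk score ≥ 57: 10 ≥ 57 is false
  NOT device is managed: no → true
  on corporate VPN: no → false
  department = hr: eng == hr is false
  clearance level ≥ 3: 3 ≥ 3 is true
  resource owner approved: no → false
  account age ≥ 334 days: 2562 ≥ 334 is true
  role ∈ {admin, editor, owner}: admin is in the set → true
  account age ≤ 2324 days: 2562 ≤ 2324 is false
Combine:
[1.2.1] false OR true = true
[1.2] NOT true = false
[1] false OR false = false
[2.1.3] true AND false = false
[2.1] false OR false OR false = false
[2] NOT false = true
[3.1] true OR false = true
[3.2] true AND false = false
[3] true → false = false
[root] false OR true OR false = true
Overall: true → granted

Granted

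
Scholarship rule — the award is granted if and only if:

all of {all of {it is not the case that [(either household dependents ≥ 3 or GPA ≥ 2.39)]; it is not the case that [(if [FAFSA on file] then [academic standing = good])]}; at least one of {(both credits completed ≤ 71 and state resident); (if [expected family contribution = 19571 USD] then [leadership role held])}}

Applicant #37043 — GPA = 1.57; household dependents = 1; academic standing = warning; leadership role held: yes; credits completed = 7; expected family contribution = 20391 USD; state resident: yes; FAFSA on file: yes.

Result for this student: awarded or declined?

Atomic conditions:
  household dependents ≥ 3: 1 ≥ 3 is false
  GPA ≥ 2.39: 1.57 ≥ 2.39 is false
  FAFSA on file: yes → true
  academic standing = good: warning == good is false
  credits completed ≤ 71: 7 ≤ 71 is true
  state resident: yes → true
  expected family contribution = 19571 USD: 20391 == 19571 is false
  leadership role held: yes → true
Combine:
[1.1.1] false OR false = false
[1.1] NOT false = true
[1.2.1] true → false = false
[1.2] NOT false = true
[1] true AND true = true
[2.1] true AND true = true
[2.2] false → true (antecedent false ⇒ implication holds) = true
[2] true OR true = true
[root] true AND true = true
Overall: true → awarded

Awarded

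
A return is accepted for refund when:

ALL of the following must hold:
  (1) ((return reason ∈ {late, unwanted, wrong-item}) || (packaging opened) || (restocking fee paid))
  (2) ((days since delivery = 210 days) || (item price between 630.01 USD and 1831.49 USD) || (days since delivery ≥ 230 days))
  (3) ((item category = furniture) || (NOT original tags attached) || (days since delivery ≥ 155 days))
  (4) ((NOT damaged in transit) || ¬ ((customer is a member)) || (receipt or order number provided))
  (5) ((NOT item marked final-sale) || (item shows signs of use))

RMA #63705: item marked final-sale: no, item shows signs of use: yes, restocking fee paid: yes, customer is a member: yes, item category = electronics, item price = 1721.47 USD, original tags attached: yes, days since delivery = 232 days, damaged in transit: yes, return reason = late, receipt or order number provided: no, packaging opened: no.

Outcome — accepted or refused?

Atomic conditions:
  return reason ∈ {late, unwanted, wrong-item}: late is in the set → true
  packaging opened: no → false
  restocking fee paid: yes → true
  days since delivery = 210 days: 232 == 210 is false
  item price between 630.01 USD and 1831.49 USD: 1721.47 in [630.01, 1831.49] is true
  days since delivery ≥ 230 days: 232 ≥ 230 is true
  item category = furniture: electronics == furniture is false
  NOT original tags attached: yes → false
  days since delivery ≥ 155 days: 232 ≥ 155 is true
  NOT damaged in transit: yes → false
  customer is a member: yes → true
  receipt or order number provided: no → false
  NOT item marked final-sale: no → true
  item shows signs of use: yes → true
Combine:
[1] true OR false OR true = true
[2] false OR true OR true = true
[3] false OR false OR true = true
[4.2] NOT true = false
[4] false OR false OR false = false
[5] true OR true = true
[root] true AND true AND true AND false AND true = false
Overall: false → refused

Refused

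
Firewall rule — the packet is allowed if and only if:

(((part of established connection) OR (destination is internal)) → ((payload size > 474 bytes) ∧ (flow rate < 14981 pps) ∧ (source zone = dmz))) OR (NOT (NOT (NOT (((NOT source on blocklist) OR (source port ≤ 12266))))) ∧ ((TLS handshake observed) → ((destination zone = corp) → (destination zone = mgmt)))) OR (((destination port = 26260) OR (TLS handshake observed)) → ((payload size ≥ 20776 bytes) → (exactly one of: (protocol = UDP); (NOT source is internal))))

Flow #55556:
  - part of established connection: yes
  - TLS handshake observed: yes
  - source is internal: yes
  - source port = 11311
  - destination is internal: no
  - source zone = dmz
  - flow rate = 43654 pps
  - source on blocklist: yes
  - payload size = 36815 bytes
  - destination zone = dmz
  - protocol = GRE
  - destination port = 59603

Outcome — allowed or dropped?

Dropped

Atomic conditions:
  part of established connection: yes → true
  destination is internal: no → false
  payload size > 474 bytes: 36815 > 474 is true
  flow rate < 14981 pps: 43654 < 14981 is false
  source zone = dmz: dmz == dmz is true
  NOT source on blocklist: yes → false
  source port ≤ 12266: 11311 ≤ 12266 is true
  TLS handshake observed: yes → true
  destination zone = corp: dmz == corp is false
  destination zone = mgmt: dmz == mgmt is false
  destination port = 26260: 59603 == 26260 is false
  payload size ≥ 20776 bytes: 36815 ≥ 20776 is true
  protocol = UDP: GRE == UDP is false
  NOT source is internal: yes → false
Combine:
[1.1] true OR false = true
[1.2] true AND false AND true = false
[1] true → false = false
[2.1.1.1.1] false OR true = true
[2.1.1.1] NOT true = false
[2.1.1] NOT false = true
[2.1] NOT true = false
[2.2.2] false → false (antecedent false ⇒ implication holds) = true
[2.2] true → true = true
[2] false AND true = false
[3.1] false OR true = true
[3.2.2] exactly-one(false, false) = false
[3.2] true → false = false
[3] true → false = false
[root] false OR false OR false = false
Overall: false → dropped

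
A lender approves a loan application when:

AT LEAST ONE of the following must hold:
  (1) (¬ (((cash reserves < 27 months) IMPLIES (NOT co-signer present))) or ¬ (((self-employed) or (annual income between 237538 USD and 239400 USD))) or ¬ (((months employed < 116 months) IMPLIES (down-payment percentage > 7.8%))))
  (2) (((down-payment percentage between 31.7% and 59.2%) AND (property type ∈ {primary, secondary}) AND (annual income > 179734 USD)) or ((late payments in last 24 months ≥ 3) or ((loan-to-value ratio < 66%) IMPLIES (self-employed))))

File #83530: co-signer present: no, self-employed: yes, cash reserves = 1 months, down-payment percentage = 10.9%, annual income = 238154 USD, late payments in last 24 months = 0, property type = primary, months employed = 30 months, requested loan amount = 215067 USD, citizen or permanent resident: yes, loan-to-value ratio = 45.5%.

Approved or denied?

Atomic conditions:
  cash reserves < 27 months: 1 < 27 is true
  NOT co-signer present: no → true
  self-employed: yes → true
  annual income between 237538 USD and 239400 USD: 238154 in [237538, 239400] is true
  months employed < 116 months: 30 < 116 is true
  down-payment percentage > 7.8%: 10.9 > 7.8 is true
  down-payment percentage between 31.7% and 59.2%: 10.9 in [31.7, 59.2] is false
  property type ∈ {primary, secondary}: primary is in the set → true
  annual income > 179734 USD: 238154 > 179734 is true
  late payments in last 24 months ≥ 3: 0 ≥ 3 is false
  loan-to-value ratio < 66%: 45.5 < 66 is true
Combine:
[1.1.1] true → true = true
[1.1] NOT true = false
[1.2.1] true OR true = true
[1.2] NOT true = false
[1.3.1] true → true = true
[1.3] NOT true = false
[1] false OR false OR false = false
[2.1] false AND true AND true = false
[2.2.2] true → true = true
[2.2] false OR true = true
[2] false OR true = true
[root] false OR true = true
Overall: true → approved

Approved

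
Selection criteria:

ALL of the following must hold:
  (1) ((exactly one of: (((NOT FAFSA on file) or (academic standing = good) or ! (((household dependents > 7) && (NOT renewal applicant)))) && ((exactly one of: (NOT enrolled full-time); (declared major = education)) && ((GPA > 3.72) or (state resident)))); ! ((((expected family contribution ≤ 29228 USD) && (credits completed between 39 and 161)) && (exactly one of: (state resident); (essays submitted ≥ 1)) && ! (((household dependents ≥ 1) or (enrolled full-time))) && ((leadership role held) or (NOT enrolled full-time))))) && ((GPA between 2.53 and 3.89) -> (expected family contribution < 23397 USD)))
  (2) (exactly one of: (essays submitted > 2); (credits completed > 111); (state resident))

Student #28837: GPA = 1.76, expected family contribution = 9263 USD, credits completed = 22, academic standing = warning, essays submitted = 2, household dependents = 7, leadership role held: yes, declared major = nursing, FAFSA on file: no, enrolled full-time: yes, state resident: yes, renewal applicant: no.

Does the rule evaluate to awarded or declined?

Atomic conditions:
  NOT FAFSA on file: no → true
  academic standing = good: warning == good is false
  household dependents > 7: 7 > 7 is false
  NOT renewal applicant: no → true
  NOT enrolled full-time: yes → false
  declared major = education: nursing == education is false
  GPA > 3.72: 1.76 > 3.72 is false
  state resident: yes → true
  expected family contribution ≤ 29228 USD: 9263 ≤ 29228 is true
  credits completed between 39 and 161: 22 in [39, 161] is false
  essays submitted ≥ 1: 2 ≥ 1 is true
  household dependents ≥ 1: 7 ≥ 1 is true
  enrolled full-time: yes → true
  leadership role held: yes → true
  GPA between 2.53 and 3.89: 1.76 in [2.53, 3.89] is false
  expected family contribution < 23397 USD: 9263 < 23397 is true
  essays submitted > 2: 2 > 2 is false
  credits completed > 111: 22 > 111 is false
Combine:
[1.1.1.1.3.1] false AND true = false
[1.1.1.1.3] NOT false = true
[1.1.1.1] true OR false OR true = true
[1.1.1.2.1] exactly-one(false, false) = false
[1.1.1.2.2] false OR true = true
[1.1.1.2] false AND true = false
[1.1.1] true AND false = false
[1.1.2.1.1] true AND false = false
[1.1.2.1.2] exactly-one(true, true) = false
[1.1.2.1.3.1] true OR true = true
[1.1.2.1.3] NOT true = false
[1.1.2.1.4] true OR false = true
[1.1.2.1] false AND false AND false AND true = false
[1.1.2] NOT false = true
[1.1] exactly-one(false, true) = true
[1.2] false → true (antecedent false ⇒ implication holds) = true
[1] true AND true = true
[2] exactly-one(false, false, true) = true
[root] true AND true = true
Overall: true → awarded

Awarded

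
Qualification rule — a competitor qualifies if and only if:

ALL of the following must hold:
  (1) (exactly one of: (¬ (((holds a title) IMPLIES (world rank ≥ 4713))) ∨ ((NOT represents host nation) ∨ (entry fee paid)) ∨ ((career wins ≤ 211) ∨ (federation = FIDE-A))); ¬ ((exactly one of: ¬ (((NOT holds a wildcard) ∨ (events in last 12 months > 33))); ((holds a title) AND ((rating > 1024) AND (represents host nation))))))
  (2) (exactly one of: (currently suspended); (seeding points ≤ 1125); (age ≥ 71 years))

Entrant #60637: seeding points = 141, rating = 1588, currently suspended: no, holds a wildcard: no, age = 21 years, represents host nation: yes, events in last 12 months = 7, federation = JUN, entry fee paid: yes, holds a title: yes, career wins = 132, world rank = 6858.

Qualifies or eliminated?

Atomic conditions:
  holds a title: yes → true
  world rank ≥ 4713: 6858 ≥ 4713 is true
  NOT represents host nation: yes → false
  entry fee paid: yes → true
  career wins ≤ 211: 132 ≤ 211 is true
  federation = FIDE-A: JUN == FIDE-A is false
  NOT holds a wildcard: no → true
  events in last 12 months > 33: 7 > 33 is false
  rating > 1024: 1588 > 1024 is true
  represents host nation: yes → true
  currently suspended: no → false
  seeding points ≤ 1125: 141 ≤ 1125 is true
  age ≥ 71 years: 21 ≥ 71 is false
Combine:
[1.1.1.1] true → true = true
[1.1.1] NOT true = false
[1.1.2] false OR true = true
[1.1.3] true OR false = true
[1.1] false OR true OR true = true
[1.2.1.1.1] true OR false = true
[1.2.1.1] NOT true = false
[1.2.1.2.2] true AND true = true
[1.2.1.2] true AND true = true
[1.2.1] exactly-one(false, true) = true
[1.2] NOT true = false
[1] exactly-one(true, false) = true
[2] exactly-one(false, true, false) = true
[root] true AND true = true
Overall: true → qualifies

Qualifies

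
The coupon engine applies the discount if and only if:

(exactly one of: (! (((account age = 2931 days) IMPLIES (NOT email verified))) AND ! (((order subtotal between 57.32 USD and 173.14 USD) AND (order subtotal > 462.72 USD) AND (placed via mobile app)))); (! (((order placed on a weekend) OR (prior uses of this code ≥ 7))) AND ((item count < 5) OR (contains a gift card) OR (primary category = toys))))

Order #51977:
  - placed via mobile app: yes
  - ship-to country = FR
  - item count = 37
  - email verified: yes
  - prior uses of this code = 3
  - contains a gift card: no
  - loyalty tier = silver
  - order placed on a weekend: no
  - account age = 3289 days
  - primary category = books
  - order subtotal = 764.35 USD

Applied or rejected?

Rejected

Atomic conditions:
  account age = 2931 days: 3289 == 2931 is false
  NOT email verified: yes → false
  order subtotal between 57.32 USD and 173.14 USD: 764.35 in [57.32, 173.14] is false
  order subtotal > 462.72 USD: 764.35 > 462.72 is true
  placed via mobile app: yes → true
  order placed on a weekend: no → false
  prior uses of this code ≥ 7: 3 ≥ 7 is false
  item count < 5: 37 < 5 is false
  contains a gift card: no → false
  primary category = toys: books == toys is false
Combine:
[1.1.1] false → false (antecedent false ⇒ implication holds) = true
[1.1] NOT true = false
[1.2.1] false AND true AND true = false
[1.2] NOT false = true
[1] false AND true = false
[2.1.1] false OR false = false
[2.1] NOT false = true
[2.2] false OR false OR false = false
[2] true AND false = false
[root] exactly-one(false, false) = false
Overall: false → rejected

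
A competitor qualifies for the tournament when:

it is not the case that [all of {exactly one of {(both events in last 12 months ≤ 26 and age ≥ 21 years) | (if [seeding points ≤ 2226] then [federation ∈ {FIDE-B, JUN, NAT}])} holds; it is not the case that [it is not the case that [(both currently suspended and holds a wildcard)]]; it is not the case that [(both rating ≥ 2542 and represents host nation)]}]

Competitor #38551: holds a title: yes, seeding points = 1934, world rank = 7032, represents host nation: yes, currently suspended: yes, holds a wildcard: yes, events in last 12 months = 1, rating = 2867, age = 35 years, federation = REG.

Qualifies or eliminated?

Qualifies

Atomic conditions:
  events in last 12 months ≤ 26: 1 ≤ 26 is true
  age ≥ 21 years: 35 ≥ 21 is true
  seeding points ≤ 2226: 1934 ≤ 2226 is true
  federation ∈ {FIDE-B, JUN, NAT}: REG is not in the set → false
  currently suspended: yes → true
  holds a wildcard: yes → true
  rating ≥ 2542: 2867 ≥ 2542 is true
  represents host nation: yes → true
Combine:
[1.1.1] true AND true = true
[1.1.2] true → false = false
[1.1] exactly-one(true, false) = true
[1.2.1.1] true AND true = true
[1.2.1] NOT true = false
[1.2] NOT false = true
[1.3.1] true AND true = true
[1.3] NOT true = false
[1] true AND true AND false = false
[root] NOT false = true
Overall: true → qualifies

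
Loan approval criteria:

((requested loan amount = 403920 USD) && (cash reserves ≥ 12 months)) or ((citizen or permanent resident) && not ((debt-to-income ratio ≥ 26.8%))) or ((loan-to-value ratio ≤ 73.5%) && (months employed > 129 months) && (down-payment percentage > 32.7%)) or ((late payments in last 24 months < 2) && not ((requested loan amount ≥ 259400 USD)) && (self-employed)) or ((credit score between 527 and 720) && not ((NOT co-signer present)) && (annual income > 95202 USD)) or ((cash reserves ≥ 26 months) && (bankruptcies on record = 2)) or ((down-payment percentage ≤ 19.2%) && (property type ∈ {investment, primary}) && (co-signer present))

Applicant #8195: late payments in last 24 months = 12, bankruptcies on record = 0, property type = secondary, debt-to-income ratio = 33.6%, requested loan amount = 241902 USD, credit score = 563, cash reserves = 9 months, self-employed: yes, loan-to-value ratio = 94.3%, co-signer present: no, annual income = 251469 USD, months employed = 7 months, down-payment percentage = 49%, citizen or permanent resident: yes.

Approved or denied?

Atomic conditions:
  requested loan amount = 403920 USD: 241902 == 403920 is false
  cash reserves ≥ 12 months: 9 ≥ 12 is false
  citizen or permanent resident: yes → true
  debt-to-income ratio ≥ 26.8%: 33.6 ≥ 26.8 is true
  loan-to-value ratio ≤ 73.5%: 94.3 ≤ 73.5 is false
  months employed > 129 months: 7 > 129 is false
  down-payment percentage > 32.7%: 49 > 32.7 is true
  late payments in last 24 months < 2: 12 < 2 is false
  requested loan amount ≥ 259400 USD: 241902 ≥ 259400 is false
  self-employed: yes → true
  credit score between 527 and 720: 563 in [527, 720] is true
  NOT co-signer present: no → true
  annual income > 95202 USD: 251469 > 95202 is true
  cash reserves ≥ 26 months: 9 ≥ 26 is false
  bankruptcies on record = 2: 0 == 2 is false
  down-payment percentage ≤ 19.2%: 49 ≤ 19.2 is false
  property type ∈ {investment, primary}: secondary is not in the set → false
  co-signer present: no → false
Combine:
[1] false AND false = false
[2.2] NOT true = false
[2] true AND false = false
[3] false AND false AND true = false
[4.2] NOT false = true
[4] false AND true AND true = false
[5.2] NOT true = false
[5] true AND false AND true = false
[6] false AND false = false
[7] false AND false AND false = false
[root] false OR false OR false OR false OR false OR false OR false = false
Overall: false → denied

Denied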